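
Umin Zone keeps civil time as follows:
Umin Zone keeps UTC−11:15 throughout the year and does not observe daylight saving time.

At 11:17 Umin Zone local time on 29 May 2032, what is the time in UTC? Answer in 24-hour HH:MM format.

22:32

Umin Zone has no daylight saving, so its offset is UTC−11:15 year-round.
11:17 local + 11h15m = 22:32 UTC.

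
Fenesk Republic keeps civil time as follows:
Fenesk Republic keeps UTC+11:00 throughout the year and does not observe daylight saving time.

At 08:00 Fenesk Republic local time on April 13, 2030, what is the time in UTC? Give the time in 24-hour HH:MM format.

Fenesk Republic stays on UTC+11:00 all year.
08:00 local − 11h = 21:00 UTC (rolling into the previous day, 12 April 2030).

21:00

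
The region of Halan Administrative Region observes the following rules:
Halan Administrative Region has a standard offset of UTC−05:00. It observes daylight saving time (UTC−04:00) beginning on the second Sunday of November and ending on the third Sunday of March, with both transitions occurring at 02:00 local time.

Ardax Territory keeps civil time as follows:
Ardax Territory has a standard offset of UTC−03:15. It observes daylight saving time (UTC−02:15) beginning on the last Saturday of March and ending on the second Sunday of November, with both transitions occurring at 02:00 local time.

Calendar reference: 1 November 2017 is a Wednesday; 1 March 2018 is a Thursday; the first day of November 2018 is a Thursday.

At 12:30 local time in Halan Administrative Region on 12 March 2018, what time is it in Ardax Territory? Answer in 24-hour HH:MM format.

1 November 2017 is a Wednesday, so the first Sunday is November 5 and the second is November 12.
1 March 2018 is a Thursday, so the first Sunday is March 4 and the third is March 18.
12 March 2018 lies within the daylight-saving period (12 November 2017 – 18 March 2018), so Halan Administrative Region is on daylight time, UTC−04:00.
12:30 Halan Administrative Region + 4h = 16:30 UTC.
1 March 2018 is a Thursday, so Saturdays fall on 3, 10, 17, 24, 31; the last is March 31.
1 November 2018 is a Thursday, so the first Sunday is November 4 and the second is November 11.
At the standard offset (UTC−03:15), 16:30 UTC − 3h15m = 13:15 Ardax Territory standard time.
The standard-time date in Ardax Territory, 12 March 2018, is outside the daylight-saving period (31 March – 11 November), so Ardax Territory is on standard time, UTC−03:15.
16:30 UTC − 3h15m = 13:15 Ardax Territory.

13:15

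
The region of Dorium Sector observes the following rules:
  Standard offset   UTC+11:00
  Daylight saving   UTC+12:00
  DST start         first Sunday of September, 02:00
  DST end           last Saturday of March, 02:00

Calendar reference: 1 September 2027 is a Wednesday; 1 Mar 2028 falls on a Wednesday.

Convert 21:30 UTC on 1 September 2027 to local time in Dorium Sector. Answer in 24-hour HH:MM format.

1 September 2027 is a Wednesday, so the first Sunday is September 5.
1 March 2028 is a Wednesday, so Saturdays fall on 4, 11, 18, 25; the last is March 25.
At the standard offset (UTC+11:00), 21:30 UTC + 11h = 08:30 Dorium Sector standard time (rolling into the next day, 2 September 2027).
The standard-time date in Dorium Sector, 2 September 2027, does not fall between 5 September 2027 and 25 March 2028, so daylight saving is not in effect and Dorium Sector is at UTC+11:00.
21:30 UTC + 11h = 08:30 local (rolling into the next day, 2 September 2027).

08:30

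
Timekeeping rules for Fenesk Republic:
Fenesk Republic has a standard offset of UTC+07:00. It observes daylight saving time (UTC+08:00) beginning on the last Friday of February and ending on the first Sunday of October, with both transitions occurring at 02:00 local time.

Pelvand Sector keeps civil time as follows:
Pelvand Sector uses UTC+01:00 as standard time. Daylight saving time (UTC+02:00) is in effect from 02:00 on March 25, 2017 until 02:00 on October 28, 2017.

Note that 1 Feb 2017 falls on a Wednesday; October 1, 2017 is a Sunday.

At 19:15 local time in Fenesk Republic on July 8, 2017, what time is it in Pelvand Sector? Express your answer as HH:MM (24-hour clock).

13:15

1 February 2017 is a Wednesday, so Fridays fall on 3, 10, 17, 24; the last is February 24.
1 October 2017 is a Sunday, so the first Sunday is October 1.
Daylight saving runs 24 February – 1 October; July 8, 2017 is inside that window, so Fenesk Republic is at UTC+08:00.
19:15 Fenesk Republic − 8h = 11:15 UTC.
At the standard offset (UTC+01:00), 11:15 UTC + 1h = 12:15 Pelvand Sector standard time.
The standard-time date in Pelvand Sector, July 8, 2017, falls between 25 March and 28 October, so daylight saving is in effect and Pelvand Sector is at UTC+02:00.
11:15 UTC + 2h = 13:15 Pelvand Sector.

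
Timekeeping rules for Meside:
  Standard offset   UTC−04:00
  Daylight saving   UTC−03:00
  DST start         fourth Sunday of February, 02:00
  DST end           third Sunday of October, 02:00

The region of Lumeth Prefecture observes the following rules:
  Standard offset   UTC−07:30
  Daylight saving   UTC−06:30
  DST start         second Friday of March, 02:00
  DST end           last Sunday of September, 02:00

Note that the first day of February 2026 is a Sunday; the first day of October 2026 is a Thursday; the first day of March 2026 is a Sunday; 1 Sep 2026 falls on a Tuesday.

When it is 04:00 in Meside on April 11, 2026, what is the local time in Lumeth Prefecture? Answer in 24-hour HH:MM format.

1 February 2026 is a Sunday, so the first Sunday is February 1 and the fourth is February 22.
1 October 2026 is a Thursday, so the first Sunday is October 4 and the third is October 18.
April 11, 2026 lies within the daylight-saving period (22 February – 18 October), so Meside is on daylight time, UTC−03:00.
04:00 Meside + 3h = 07:00 UTC.
1 March 2026 is a Sunday, so the first Friday is March 6 and the second is March 13.
1 September 2026 is a Tuesday, so Sundays fall on 6, 13, 20, 27; the last is September 27.
At the standard offset (UTC−07:30), 07:00 UTC − 7h30m = 23:30 Lumeth Prefecture standard time (rolling into the previous day, 10 April 2026).
The standard-time date in Lumeth Prefecture, April 10, 2026, falls between 13 March and 27 September, so daylight saving is in effect and Lumeth Prefecture is at UTC−06:30.
07:00 UTC − 6h30m = 00:30 Lumeth Prefecture.

00:30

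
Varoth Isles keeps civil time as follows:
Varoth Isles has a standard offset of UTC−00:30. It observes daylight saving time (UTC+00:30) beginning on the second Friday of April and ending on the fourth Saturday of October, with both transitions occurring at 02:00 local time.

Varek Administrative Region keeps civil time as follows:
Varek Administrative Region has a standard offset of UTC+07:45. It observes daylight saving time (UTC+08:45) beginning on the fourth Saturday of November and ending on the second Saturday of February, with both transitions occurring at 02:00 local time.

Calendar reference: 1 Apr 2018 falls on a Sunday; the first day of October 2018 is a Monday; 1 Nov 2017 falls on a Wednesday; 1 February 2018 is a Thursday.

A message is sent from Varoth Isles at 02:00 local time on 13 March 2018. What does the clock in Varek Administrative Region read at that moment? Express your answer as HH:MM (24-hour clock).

10:15

1 April 2018 is a Sunday, so the first Friday is April 6 and the second is April 13.
1 October 2018 is a Monday, so the first Saturday is October 6 and the fourth is October 27.
13 March 2018 does not fall between 13 April and 27 October, so daylight saving is not in effect and Varoth Isles is at UTC−00:30.
02:00 Varoth Isles + 0h30m = 02:30 UTC.
1 November 2017 is a Wednesday, so the first Saturday is November 4 and the fourth is November 25.
1 February 2018 is a Thursday, so the first Saturday is February 3 and the second is February 10.
At the standard offset (UTC+07:45), 02:30 UTC + 7h45m = 10:15 Varek Administrative Region standard time.
The standard-time date in Varek Administrative Region, 13 March 2018, is outside the daylight-saving period (25 November 2017 – 10 February 2018), so Varek Administrative Region is on standard time, UTC+07:45.
02:30 UTC + 7h45m = 10:15 Varek Administrative Region.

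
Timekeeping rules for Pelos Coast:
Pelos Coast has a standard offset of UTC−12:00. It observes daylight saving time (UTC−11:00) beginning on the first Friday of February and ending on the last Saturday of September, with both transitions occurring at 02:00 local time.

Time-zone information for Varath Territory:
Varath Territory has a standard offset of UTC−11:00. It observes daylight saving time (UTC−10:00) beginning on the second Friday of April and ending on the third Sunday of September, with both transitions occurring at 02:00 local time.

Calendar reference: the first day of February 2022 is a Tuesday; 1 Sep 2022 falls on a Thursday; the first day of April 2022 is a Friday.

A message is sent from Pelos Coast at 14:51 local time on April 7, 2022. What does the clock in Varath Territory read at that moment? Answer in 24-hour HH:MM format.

1 February 2022 is a Tuesday, so the first Friday is February 4.
1 September 2022 is a Thursday, so Saturdays fall on 3, 10, 17, 24; the last is September 24.
Daylight saving runs 4 February – 24 September; April 7, 2022 is inside that window, so Pelos Coast is at UTC−11:00.
14:51 Pelos Coast + 11h = 01:51 UTC (rolling into the next day, 8 April 2022).
1 April 2022 is a Friday, so the first Friday is April 1 and the second is April 8.
1 September 2022 is a Thursday, so the first Sunday is September 4 and the third is September 18.
At the standard offset (UTC−11:00), 01:51 UTC − 11h = 14:51 Varath Territory standard time (rolling into the previous day, 7 April 2022).
Daylight saving runs 8 April – 18 September; the standard-time date in Varath Territory, April 7, 2022, is outside that window, so Varath Territory is on standard time at UTC−11:00.
01:51 UTC − 11h = 14:51 Varath Territory (rolling into the previous day, 7 April 2022).

14:51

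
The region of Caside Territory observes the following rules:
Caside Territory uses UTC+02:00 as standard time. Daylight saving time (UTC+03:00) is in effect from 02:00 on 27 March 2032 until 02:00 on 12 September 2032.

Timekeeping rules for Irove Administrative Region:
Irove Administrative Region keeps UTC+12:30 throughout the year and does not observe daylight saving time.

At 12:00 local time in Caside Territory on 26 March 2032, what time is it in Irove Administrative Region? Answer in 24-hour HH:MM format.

22:30

Daylight saving runs 27 March – 12 September; 26 March 2032 is outside that window, so Caside Territory is on standard time at UTC+02:00.
12:00 Caside Territory − 2h = 10:00 UTC.
Irove Administrative Region stays on UTC+12:30 all year.
10:00 UTC + 12h30m = 22:30 Irove Administrative Region.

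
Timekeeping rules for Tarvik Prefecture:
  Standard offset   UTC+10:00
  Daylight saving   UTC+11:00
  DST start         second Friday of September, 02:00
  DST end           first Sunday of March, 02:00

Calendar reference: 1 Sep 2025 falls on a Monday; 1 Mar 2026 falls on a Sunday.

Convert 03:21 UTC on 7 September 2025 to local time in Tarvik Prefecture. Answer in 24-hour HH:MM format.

13:21

1 September 2025 is a Monday, so the first Friday is September 5 and the second is September 12.
1 March 2026 is a Sunday, so the first Sunday is March 1.
At the standard offset (UTC+10:00), 03:21 UTC + 10h = 13:21 Tarvik Prefecture standard time.
Daylight saving runs 12 September 2025 – 1 March 2026; the standard-time date in Tarvik Prefecture, 7 September 2025, is outside that window, so Tarvik Prefecture is on standard time at UTC+10:00.
03:21 UTC + 10h = 13:21 local.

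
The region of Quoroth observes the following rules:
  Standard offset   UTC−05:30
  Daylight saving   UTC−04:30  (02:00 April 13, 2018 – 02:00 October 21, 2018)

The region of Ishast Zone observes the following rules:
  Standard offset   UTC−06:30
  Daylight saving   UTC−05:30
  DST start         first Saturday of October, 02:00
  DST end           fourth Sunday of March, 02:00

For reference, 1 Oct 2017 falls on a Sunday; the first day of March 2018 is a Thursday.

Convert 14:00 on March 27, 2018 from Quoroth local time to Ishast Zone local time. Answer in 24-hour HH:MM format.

13:00

Daylight saving runs 13 April – 21 October; March 27, 2018 is outside that window, so Quoroth is on standard time at UTC−05:30.
14:00 Quoroth + 5h30m = 19:30 UTC.
1 October 2017 is a Sunday, so the first Saturday is October 7.
1 March 2018 is a Thursday, so the first Sunday is March 4 and the fourth is March 25.
At the standard offset (UTC−06:30), 19:30 UTC − 6h30m = 13:00 Ishast Zone standard time.
The standard-time date in Ishast Zone, March 27, 2018, is outside the daylight-saving period (7 October 2017 – 25 March 2018), so Ishast Zone is on standard time, UTC−06:30.
19:30 UTC − 6h30m = 13:00 Ishast Zone.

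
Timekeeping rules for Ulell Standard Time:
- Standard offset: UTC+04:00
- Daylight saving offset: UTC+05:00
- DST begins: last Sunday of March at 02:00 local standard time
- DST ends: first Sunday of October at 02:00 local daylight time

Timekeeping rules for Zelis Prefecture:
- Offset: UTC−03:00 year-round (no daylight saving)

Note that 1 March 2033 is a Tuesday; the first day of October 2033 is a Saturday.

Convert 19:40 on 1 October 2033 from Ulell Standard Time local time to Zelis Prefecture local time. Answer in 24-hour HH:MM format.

1 March 2033 is a Tuesday, so Sundays fall on 6, 13, 20, 27; the last is March 27.
1 October 2033 is a Saturday, so the first Sunday is October 2.
Daylight saving runs 27 March – 2 October; 1 October 2033 is inside that window, so Ulell Standard Time is at UTC+05:00.
19:40 Ulell Standard Time − 5h = 14:40 UTC.
Zelis Prefecture stays on UTC−03:00 all year.
14:40 UTC − 3h = 11:40 Zelis Prefecture.

11:40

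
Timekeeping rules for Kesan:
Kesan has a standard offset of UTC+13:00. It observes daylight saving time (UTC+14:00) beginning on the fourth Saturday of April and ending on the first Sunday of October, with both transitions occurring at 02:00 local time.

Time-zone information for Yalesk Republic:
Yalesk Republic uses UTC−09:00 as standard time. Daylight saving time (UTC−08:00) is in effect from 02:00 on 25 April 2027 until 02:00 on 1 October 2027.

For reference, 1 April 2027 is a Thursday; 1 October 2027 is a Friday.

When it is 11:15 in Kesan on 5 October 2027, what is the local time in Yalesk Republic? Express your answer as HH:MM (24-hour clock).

13:15

1 April 2027 is a Thursday, so the first Saturday is April 3 and the fourth is April 24.
1 October 2027 is a Friday, so the first Sunday is October 3.
5 October 2027 does not fall between 24 April and 3 October, so daylight saving is not in effect and Kesan is at UTC+13:00.
11:15 Kesan − 13h = 22:15 UTC (rolling into the previous day, 4 October 2027).
At the standard offset (UTC−09:00), 22:15 UTC − 9h = 13:15 Yalesk Republic standard time.
Daylight saving runs 25 April – 1 October; the standard-time date in Yalesk Republic, 4 October 2027, is outside that window, so Yalesk Republic is on standard time at UTC−09:00.
22:15 UTC − 9h = 13:15 Yalesk Republic.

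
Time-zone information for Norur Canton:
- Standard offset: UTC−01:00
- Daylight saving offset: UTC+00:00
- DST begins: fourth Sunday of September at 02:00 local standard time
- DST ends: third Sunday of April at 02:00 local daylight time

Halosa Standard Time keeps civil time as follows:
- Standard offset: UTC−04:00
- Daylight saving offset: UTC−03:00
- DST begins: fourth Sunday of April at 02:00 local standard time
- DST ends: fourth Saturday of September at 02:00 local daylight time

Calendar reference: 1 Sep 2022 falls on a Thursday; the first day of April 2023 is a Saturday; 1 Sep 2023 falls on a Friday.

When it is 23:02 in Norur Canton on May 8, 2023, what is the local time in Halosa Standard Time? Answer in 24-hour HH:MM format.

21:02

1 September 2022 is a Thursday, so the first Sunday is September 4 and the fourth is September 25.
1 April 2023 is a Saturday, so the first Sunday is April 2 and the third is April 16.
May 8, 2023 is outside the daylight-saving period (25 September 2022 – 16 April 2023), so Norur Canton is on standard time, UTC−01:00.
23:02 Norur Canton + 1h = 00:02 UTC (rolling into the next day, 9 May 2023).
1 April 2023 is a Saturday, so the first Sunday is April 2 and the fourth is April 23.
1 September 2023 is a Friday, so the first Saturday is September 2 and the fourth is September 23.
At the standard offset (UTC−04:00), 00:02 UTC − 4h = 20:02 Halosa Standard Time standard time (rolling into the previous day, 8 May 2023).
The standard-time date in Halosa Standard Time, May 8, 2023, lies within the daylight-saving period (23 April – 23 September), so Halosa Standard Time is on daylight time, UTC−03:00.
00:02 UTC − 3h = 21:02 Halosa Standard Time (rolling into the previous day, 8 May 2023).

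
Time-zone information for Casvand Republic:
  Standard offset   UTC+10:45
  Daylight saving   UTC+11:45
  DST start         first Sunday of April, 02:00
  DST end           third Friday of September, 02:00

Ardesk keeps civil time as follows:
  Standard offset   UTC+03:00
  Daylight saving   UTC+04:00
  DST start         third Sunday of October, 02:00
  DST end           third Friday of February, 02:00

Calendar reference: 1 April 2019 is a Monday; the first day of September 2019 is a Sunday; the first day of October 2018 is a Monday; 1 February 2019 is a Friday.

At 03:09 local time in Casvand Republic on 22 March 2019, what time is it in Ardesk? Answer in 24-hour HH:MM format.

19:24

1 April 2019 is a Monday, so the first Sunday is April 7.
1 September 2019 is a Sunday, so the first Friday is September 6 and the third is September 20.
22 March 2019 is outside the daylight-saving period (7 April – 20 September), so Casvand Republic is on standard time, UTC+10:45.
03:09 Casvand Republic − 10h45m = 16:24 UTC (rolling into the previous day, 21 March 2019).
1 October 2018 is a Monday, so the first Sunday is October 7 and the third is October 21.
1 February 2019 is a Friday, so the first Friday is February 1 and the third is February 15.
At the standard offset (UTC+03:00), 16:24 UTC + 3h = 19:24 Ardesk standard time.
The standard-time date in Ardesk, 21 March 2019, is outside the daylight-saving period (21 October 2018 – 15 February 2019), so Ardesk is on standard time, UTC+03:00.
16:24 UTC + 3h = 19:24 Ardesk.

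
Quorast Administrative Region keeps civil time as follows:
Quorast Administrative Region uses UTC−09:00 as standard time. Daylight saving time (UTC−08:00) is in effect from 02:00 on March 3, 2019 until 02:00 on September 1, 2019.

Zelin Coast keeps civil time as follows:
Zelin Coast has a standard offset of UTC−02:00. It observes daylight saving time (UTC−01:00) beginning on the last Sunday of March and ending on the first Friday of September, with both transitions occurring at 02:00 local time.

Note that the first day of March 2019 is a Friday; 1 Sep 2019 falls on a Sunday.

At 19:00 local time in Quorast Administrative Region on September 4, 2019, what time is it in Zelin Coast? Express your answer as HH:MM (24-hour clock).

03:00

September 4, 2019 is outside the daylight-saving period (3 March – 1 September), so Quorast Administrative Region is on standard time, UTC−09:00.
19:00 Quorast Administrative Region + 9h = 04:00 UTC (rolling into the next day, 5 September 2019).
1 March 2019 is a Friday, so Sundays fall on 3, 10, 17, 24, 31; the last is March 31.
1 September 2019 is a Sunday, so the first Friday is September 6.
At the standard offset (UTC−02:00), 04:00 UTC − 2h = 02:00 Zelin Coast standard time.
Daylight saving runs 31 March – 6 September; the standard-time date in Zelin Coast, September 5, 2019, is inside that window, so Zelin Coast is at UTC−01:00.
04:00 UTC − 1h = 03:00 Zelin Coast.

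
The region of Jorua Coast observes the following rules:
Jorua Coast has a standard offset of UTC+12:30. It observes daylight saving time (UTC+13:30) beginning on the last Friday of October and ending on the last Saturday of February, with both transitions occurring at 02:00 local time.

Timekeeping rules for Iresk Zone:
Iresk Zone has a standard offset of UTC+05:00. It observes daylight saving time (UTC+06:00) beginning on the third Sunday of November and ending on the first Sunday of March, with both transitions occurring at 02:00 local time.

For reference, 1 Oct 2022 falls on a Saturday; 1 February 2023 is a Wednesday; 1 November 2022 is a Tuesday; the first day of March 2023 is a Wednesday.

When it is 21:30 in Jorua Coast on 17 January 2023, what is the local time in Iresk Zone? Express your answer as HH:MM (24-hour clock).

14:00

1 October 2022 is a Saturday, so Fridays fall on 7, 14, 21, 28; the last is October 28.
1 February 2023 is a Wednesday, so Saturdays fall on 4, 11, 18, 25; the last is February 25.
17 January 2023 falls between 28 October 2022 and 25 February 2023, so daylight saving is in effect and Jorua Coast is at UTC+13:30.
21:30 Jorua Coast − 13h30m = 08:00 UTC.
1 November 2022 is a Tuesday, so the first Sunday is November 6 and the third is November 20.
1 March 2023 is a Wednesday, so the first Sunday is March 5.
At the standard offset (UTC+05:00), 08:00 UTC + 5h = 13:00 Iresk Zone standard time.
The standard-time date in Iresk Zone, 17 January 2023, lies within the daylight-saving period (20 November 2022 – 5 March 2023), so Iresk Zone is on daylight time, UTC+06:00.
08:00 UTC + 6h = 14:00 Iresk Zone.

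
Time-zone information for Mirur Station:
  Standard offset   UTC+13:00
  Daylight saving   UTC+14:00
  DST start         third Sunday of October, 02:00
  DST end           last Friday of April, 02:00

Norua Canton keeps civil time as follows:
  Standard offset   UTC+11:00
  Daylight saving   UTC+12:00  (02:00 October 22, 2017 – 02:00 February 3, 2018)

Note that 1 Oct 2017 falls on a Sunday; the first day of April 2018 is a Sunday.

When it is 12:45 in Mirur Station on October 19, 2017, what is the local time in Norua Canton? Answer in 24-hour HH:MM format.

1 October 2017 is a Sunday, so the first Sunday is October 1 and the third is October 15.
1 April 2018 is a Sunday, so Fridays fall on 6, 13, 20, 27; the last is April 27.
October 19, 2017 falls between 15 October 2017 and 27 April 2018, so daylight saving is in effect and Mirur Station is at UTC+14:00.
12:45 Mirur Station − 14h = 22:45 UTC (rolling into the previous day, 18 October 2017).
At the standard offset (UTC+11:00), 22:45 UTC + 11h = 09:45 Norua Canton standard time (rolling into the next day, 19 October 2017).
The standard-time date in Norua Canton, October 19, 2017, does not fall between 22 October 2017 and 3 February 2018, so daylight saving is not in effect and Norua Canton is at UTC+11:00.
22:45 UTC + 11h = 09:45 Norua Canton (rolling into the next day, 19 October 2017).

09:45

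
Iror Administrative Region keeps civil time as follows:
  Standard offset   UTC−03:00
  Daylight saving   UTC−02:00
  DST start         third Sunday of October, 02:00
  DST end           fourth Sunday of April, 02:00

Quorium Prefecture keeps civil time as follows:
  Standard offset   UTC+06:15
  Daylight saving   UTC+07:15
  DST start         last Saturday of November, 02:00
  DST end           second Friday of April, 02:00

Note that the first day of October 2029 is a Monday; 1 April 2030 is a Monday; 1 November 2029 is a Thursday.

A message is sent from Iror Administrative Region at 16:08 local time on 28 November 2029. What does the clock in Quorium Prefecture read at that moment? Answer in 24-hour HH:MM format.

01:23

1 October 2029 is a Monday, so the first Sunday is October 7 and the third is October 21.
1 April 2030 is a Monday, so the first Sunday is April 7 and the fourth is April 28.
28 November 2029 falls between 21 October 2029 and 28 April 2030, so daylight saving is in effect and Iror Administrative Region is at UTC−02:00.
16:08 Iror Administrative Region + 2h = 18:08 UTC.
1 November 2029 is a Thursday, so Saturdays fall on 3, 10, 17, 24; the last is November 24.
1 April 2030 is a Monday, so the first Friday is April 5 and the second is April 12.
At the standard offset (UTC+06:15), 18:08 UTC + 6h15m = 00:23 Quorium Prefecture standard time (rolling into the next day, 29 November 2029).
Daylight saving runs 24 November 2029 – 12 April 2030; the standard-time date in Quorium Prefecture, 29 November 2029, is inside that window, so Quorium Prefecture is at UTC+07:15.
18:08 UTC + 7h15m = 01:23 Quorium Prefecture (rolling into the next day, 29 November 2029).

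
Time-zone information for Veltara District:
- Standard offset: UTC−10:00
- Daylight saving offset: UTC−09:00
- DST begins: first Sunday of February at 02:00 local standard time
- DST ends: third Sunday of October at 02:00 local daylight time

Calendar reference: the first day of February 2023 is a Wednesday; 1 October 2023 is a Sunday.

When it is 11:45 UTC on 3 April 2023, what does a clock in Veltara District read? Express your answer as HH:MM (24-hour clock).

1 February 2023 is a Wednesday, so the first Sunday is February 5.
1 October 2023 is a Sunday, so the first Sunday is October 1 and the third is October 15.
At the standard offset (UTC−10:00), 11:45 UTC − 10h = 01:45 Veltara District standard time.
The standard-time date in Veltara District, 3 April 2023, lies within the daylight-saving period (5 February – 15 October), so Veltara District is on daylight time, UTC−09:00.
11:45 UTC − 9h = 02:45 local.

02:45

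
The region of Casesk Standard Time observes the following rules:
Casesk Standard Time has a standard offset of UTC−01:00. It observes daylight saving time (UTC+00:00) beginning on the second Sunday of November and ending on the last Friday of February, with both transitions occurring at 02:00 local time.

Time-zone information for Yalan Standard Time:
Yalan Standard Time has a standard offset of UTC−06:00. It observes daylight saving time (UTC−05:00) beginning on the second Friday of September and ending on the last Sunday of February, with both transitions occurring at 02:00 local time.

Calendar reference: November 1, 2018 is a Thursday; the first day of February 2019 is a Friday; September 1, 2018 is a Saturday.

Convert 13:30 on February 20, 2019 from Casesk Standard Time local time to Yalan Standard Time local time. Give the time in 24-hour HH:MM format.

08:30

1 November 2018 is a Thursday, so the first Sunday is November 4 and the second is November 11.
1 February 2019 is a Friday, so Fridays fall on 1, 8, 15, 22; the last is February 22.
February 20, 2019 lies within the daylight-saving period (11 November 2018 – 22 February 2019), so Casesk Standard Time is on daylight time, UTC+00:00.
13:30 Casesk Standard Time − 0h = 13:30 UTC.
1 September 2018 is a Saturday, so the first Friday is September 7 and the second is September 14.
1 February 2019 is a Friday, so Sundays fall on 3, 10, 17, 24; the last is February 24.
At the standard offset (UTC−06:00), 13:30 UTC − 6h = 07:30 Yalan Standard Time standard time.
The standard-time date in Yalan Standard Time, February 20, 2019, lies within the daylight-saving period (14 September 2018 – 24 February 2019), so Yalan Standard Time is on daylight time, UTC−05:00.
13:30 UTC − 5h = 08:30 Yalan Standard Time.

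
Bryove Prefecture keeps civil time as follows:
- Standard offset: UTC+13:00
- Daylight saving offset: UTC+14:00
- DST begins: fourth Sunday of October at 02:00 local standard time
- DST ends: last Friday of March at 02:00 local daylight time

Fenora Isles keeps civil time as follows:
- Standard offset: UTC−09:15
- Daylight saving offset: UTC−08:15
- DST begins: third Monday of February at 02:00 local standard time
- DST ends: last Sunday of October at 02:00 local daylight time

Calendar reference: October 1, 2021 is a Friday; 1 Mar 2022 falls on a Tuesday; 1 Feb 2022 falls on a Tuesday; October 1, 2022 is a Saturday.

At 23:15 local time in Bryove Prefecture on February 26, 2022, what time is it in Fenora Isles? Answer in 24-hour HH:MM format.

1 October 2021 is a Friday, so the first Sunday is October 3 and the fourth is October 24.
1 March 2022 is a Tuesday, so Fridays fall on 4, 11, 18, 25; the last is March 25.
Daylight saving runs 24 October 2021 – 25 March 2022; February 26, 2022 is inside that window, so Bryove Prefecture is at UTC+14:00.
23:15 Bryove Prefecture − 14h = 09:15 UTC.
1 February 2022 is a Tuesday, so the first Monday is February 7 and the third is February 21.
1 October 2022 is a Saturday, so Sundays fall on 2, 9, 16, 23, 30; the last is October 30.
At the standard offset (UTC−09:15), 09:15 UTC − 9h15m = 00:00 Fenora Isles standard time.
The standard-time date in Fenora Isles, February 26, 2022, lies within the daylight-saving period (21 February – 30 October), so Fenora Isles is on daylight time, UTC−08:15.
09:15 UTC − 8h15m = 01:00 Fenora Isles.

01:00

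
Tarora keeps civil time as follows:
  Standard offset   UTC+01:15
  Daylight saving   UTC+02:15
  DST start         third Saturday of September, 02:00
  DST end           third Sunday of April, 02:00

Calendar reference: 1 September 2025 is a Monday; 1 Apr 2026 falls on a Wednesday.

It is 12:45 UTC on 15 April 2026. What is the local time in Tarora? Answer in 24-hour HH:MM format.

15:00

1 September 2025 is a Monday, so the first Saturday is September 6 and the third is September 20.
1 April 2026 is a Wednesday, so the first Sunday is April 5 and the third is April 19.
At the standard offset (UTC+01:15), 12:45 UTC + 1h15m = 14:00 Tarora standard time.
Daylight saving runs 20 September 2025 – 19 April 2026; the standard-time date in Tarora, 15 April 2026, is inside that window, so Tarora is at UTC+02:15.
12:45 UTC + 2h15m = 15:00 local.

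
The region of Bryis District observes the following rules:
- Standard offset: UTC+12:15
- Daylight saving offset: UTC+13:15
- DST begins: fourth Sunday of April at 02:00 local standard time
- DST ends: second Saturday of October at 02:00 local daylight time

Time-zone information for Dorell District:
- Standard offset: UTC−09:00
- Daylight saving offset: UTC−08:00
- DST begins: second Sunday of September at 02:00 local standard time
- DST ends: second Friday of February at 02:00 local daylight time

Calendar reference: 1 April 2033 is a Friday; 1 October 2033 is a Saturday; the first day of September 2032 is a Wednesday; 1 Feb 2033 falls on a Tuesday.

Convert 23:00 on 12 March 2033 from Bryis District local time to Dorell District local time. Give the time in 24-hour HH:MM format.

01:45

1 April 2033 is a Friday, so the first Sunday is April 3 and the fourth is April 24.
1 October 2033 is a Saturday, so the first Saturday is October 1 and the second is October 8.
Daylight saving runs 24 April – 8 October; 12 March 2033 is outside that window, so Bryis District is on standard time at UTC+12:15.
23:00 Bryis District − 12h15m = 10:45 UTC.
1 September 2032 is a Wednesday, so the first Sunday is September 5 and the second is September 12.
1 February 2033 is a Tuesday, so the first Friday is February 4 and the second is February 11.
At the standard offset (UTC−09:00), 10:45 UTC − 9h = 01:45 Dorell District standard time.
The standard-time date in Dorell District, 12 March 2033, does not fall between 12 September 2032 and 11 February 2033, so daylight saving is not in effect and Dorell District is at UTC−09:00.
10:45 UTC − 9h = 01:45 Dorell District.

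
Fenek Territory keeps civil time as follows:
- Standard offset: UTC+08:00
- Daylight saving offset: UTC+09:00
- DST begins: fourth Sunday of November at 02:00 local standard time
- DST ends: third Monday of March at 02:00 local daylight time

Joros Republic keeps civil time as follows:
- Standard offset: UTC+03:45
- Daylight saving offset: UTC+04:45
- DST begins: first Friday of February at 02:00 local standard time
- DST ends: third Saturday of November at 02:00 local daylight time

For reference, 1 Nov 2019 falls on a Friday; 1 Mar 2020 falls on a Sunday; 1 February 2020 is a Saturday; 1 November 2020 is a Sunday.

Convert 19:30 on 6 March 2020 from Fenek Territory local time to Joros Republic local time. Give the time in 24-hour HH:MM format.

15:15

1 November 2019 is a Friday, so the first Sunday is November 3 and the fourth is November 24.
1 March 2020 is a Sunday, so the first Monday is March 2 and the third is March 16.
6 March 2020 lies within the daylight-saving period (24 November 2019 – 16 March 2020), so Fenek Territory is on daylight time, UTC+09:00.
19:30 Fenek Territory − 9h = 10:30 UTC.
1 February 2020 is a Saturday, so the first Friday is February 7.
1 November 2020 is a Sunday, so the first Saturday is November 7 and the third is November 21.
At the standard offset (UTC+03:45), 10:30 UTC + 3h45m = 14:15 Joros Republic standard time.
The standard-time date in Joros Republic, 6 March 2020, falls between 7 February and 21 November, so daylight saving is in effect and Joros Republic is at UTC+04:45.
10:30 UTC + 4h45m = 15:15 Joros Republic.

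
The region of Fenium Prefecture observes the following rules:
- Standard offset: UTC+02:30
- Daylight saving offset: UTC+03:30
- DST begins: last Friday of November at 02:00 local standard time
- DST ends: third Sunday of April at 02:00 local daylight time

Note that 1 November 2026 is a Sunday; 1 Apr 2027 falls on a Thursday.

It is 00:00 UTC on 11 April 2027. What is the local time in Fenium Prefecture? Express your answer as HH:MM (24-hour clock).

03:30

1 November 2026 is a Sunday, so Fridays fall on 6, 13, 20, 27; the last is November 27.
1 April 2027 is a Thursday, so the first Sunday is April 4 and the third is April 18.
At the standard offset (UTC+02:30), 00:00 UTC + 2h30m = 02:30 Fenium Prefecture standard time.
The standard-time date in Fenium Prefecture, 11 April 2027, falls between 27 November 2026 and 18 April 2027, so daylight saving is in effect and Fenium Prefecture is at UTC+03:30.
00:00 UTC + 3h30m = 03:30 local.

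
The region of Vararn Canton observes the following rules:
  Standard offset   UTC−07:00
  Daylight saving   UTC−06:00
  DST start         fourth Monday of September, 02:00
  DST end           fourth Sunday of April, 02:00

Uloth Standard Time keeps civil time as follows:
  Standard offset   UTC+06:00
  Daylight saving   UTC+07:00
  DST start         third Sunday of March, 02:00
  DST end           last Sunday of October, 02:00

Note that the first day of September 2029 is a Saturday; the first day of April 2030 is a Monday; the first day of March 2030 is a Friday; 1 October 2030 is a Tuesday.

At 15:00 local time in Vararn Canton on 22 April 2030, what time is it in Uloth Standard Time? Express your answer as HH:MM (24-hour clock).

1 September 2029 is a Saturday, so the first Monday is September 3 and the fourth is September 24.
1 April 2030 is a Monday, so the first Sunday is April 7 and the fourth is April 28.
22 April 2030 falls between 24 September 2029 and 28 April 2030, so daylight saving is in effect and Vararn Canton is at UTC−06:00.
15:00 Vararn Canton + 6h = 21:00 UTC.
1 March 2030 is a Friday, so the first Sunday is March 3 and the third is March 17.
1 October 2030 is a Tuesday, so Sundays fall on 6, 13, 20, 27; the last is October 27.
At the standard offset (UTC+06:00), 21:00 UTC + 6h = 03:00 Uloth Standard Time standard time (rolling into the next day, 23 April 2030).
The standard-time date in Uloth Standard Time, 23 April 2030, lies within the daylight-saving period (17 March – 27 October), so Uloth Standard Time is on daylight time, UTC+07:00.
21:00 UTC + 7h = 04:00 Uloth Standard Time (rolling into the next day, 23 April 2030).

04:00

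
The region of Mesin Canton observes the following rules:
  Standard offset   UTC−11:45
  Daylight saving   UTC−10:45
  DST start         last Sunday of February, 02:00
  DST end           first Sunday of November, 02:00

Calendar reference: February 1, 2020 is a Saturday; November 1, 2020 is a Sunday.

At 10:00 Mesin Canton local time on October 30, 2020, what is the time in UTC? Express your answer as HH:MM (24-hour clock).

1 February 2020 is a Saturday, so Sundays fall on 2, 9, 16, 23; the last is February 23.
1 November 2020 is a Sunday, so the first Sunday is November 1.
Daylight saving runs 23 February – 1 November; October 30, 2020 is inside that window, so Mesin Canton is at UTC−10:45.
10:00 local + 10h45m = 20:45 UTC.

20:45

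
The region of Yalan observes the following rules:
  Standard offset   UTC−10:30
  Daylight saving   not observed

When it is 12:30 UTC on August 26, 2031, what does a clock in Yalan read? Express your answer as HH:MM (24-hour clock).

02:00

Yalan stays on UTC−10:30 all year.
12:30 UTC − 10h30m = 02:00 local.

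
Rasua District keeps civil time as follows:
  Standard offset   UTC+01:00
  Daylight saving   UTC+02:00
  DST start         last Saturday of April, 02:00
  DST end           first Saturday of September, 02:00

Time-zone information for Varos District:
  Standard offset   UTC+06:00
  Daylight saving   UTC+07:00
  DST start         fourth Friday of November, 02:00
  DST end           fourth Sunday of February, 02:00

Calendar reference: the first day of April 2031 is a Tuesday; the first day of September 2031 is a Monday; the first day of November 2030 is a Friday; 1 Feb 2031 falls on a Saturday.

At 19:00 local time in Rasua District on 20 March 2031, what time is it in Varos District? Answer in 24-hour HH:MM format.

00:00

1 April 2031 is a Tuesday, so Saturdays fall on 5, 12, 19, 26; the last is April 26.
1 September 2031 is a Monday, so the first Saturday is September 6.
20 March 2031 does not fall between 26 April and 6 September, so daylight saving is not in effect and Rasua District is at UTC+01:00.
19:00 Rasua District − 1h = 18:00 UTC.
1 November 2030 is a Friday, so the first Friday is November 1 and the fourth is November 22.
1 February 2031 is a Saturday, so the first Sunday is February 2 and the fourth is February 23.
At the standard offset (UTC+06:00), 18:00 UTC + 6h = 00:00 Varos District standard time (rolling into the next day, 21 March 2031).
Daylight saving runs 22 November 2030 – 23 February 2031; the standard-time date in Varos District, 21 March 2031, is outside that window, so Varos District is on standard time at UTC+06:00.
18:00 UTC + 6h = 00:00 Varos District (rolling into the next day, 21 March 2031).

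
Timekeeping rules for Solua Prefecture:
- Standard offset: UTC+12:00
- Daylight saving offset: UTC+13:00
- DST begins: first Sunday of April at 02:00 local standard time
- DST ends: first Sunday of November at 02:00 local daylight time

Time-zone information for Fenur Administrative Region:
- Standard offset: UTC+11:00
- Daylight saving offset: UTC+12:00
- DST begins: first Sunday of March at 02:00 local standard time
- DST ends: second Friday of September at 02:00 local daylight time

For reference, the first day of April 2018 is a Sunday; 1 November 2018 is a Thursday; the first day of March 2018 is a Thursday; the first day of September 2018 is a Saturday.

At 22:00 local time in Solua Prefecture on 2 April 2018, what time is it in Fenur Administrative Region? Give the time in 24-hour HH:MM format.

21:00

1 April 2018 is a Sunday, so the first Sunday is April 1.
1 November 2018 is a Thursday, so the first Sunday is November 4.
2 April 2018 lies within the daylight-saving period (1 April – 4 November), so Solua Prefecture is on daylight time, UTC+13:00.
22:00 Solua Prefecture − 13h = 09:00 UTC.
1 March 2018 is a Thursday, so the first Sunday is March 4.
1 September 2018 is a Saturday, so the first Friday is September 7 and the second is September 14.
At the standard offset (UTC+11:00), 09:00 UTC + 11h = 20:00 Fenur Administrative Region standard time.
Daylight saving runs 4 March – 14 September; the standard-time date in Fenur Administrative Region, 2 April 2018, is inside that window, so Fenur Administrative Region is at UTC+12:00.
09:00 UTC + 12h = 21:00 Fenur Administrative Region.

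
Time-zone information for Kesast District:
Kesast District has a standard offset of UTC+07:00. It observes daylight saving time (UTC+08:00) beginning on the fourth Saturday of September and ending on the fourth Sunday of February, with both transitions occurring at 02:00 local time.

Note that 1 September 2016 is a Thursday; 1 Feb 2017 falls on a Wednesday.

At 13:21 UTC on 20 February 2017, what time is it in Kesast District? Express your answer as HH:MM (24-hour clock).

1 September 2016 is a Thursday, so the first Saturday is September 3 and the fourth is September 24.
1 February 2017 is a Wednesday, so the first Sunday is February 5 and the fourth is February 26.
At the standard offset (UTC+07:00), 13:21 UTC + 7h = 20:21 Kesast District standard time.
Daylight saving runs 24 September 2016 – 26 February 2017; the standard-time date in Kesast District, 20 February 2017, is inside that window, so Kesast District is at UTC+08:00.
13:21 UTC + 8h = 21:21 local.

21:21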